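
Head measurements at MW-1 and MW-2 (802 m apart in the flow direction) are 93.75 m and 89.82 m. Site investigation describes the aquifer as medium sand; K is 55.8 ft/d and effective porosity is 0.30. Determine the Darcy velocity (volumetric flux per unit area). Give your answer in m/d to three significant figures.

0.0833 m/d

Hydraulic gradient i = (93.75 − 89.82) / 802 = 3.93 / 802 = 0.004900
K = 55.8 ft/d × 0.3048 = 17.01 m/d
q = Ki = 17.01 × 0.004900 = 0.08334 m/d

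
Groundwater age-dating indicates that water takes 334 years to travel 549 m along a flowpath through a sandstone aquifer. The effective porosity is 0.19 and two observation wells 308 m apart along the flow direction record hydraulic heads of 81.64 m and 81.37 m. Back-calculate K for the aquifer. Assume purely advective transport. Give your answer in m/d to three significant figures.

Hydraulic gradient i = (81.64 − 81.37) / 308 = 0.27 / 308 = 8.766e-4
t = 334 years = 121900 d
v = L / t = 549 / 121900 = 0.004503 m/d
K = v · n / i = 0.004503 × 0.19 / 8.766e-4 = 0.976 m/d

0.976 m/d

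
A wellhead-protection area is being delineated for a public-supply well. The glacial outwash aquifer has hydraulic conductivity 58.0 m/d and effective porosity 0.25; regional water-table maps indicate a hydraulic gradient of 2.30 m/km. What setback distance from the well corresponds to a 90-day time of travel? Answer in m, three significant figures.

48.0 m

Specific discharge q = 58.0 × 0.0023 = 0.1334 m/d
Seepage velocity v = q / n = 0.1334 / 0.25 = 0.5336 m/d
L = v × T = 0.5336 × 90 = 48.02 m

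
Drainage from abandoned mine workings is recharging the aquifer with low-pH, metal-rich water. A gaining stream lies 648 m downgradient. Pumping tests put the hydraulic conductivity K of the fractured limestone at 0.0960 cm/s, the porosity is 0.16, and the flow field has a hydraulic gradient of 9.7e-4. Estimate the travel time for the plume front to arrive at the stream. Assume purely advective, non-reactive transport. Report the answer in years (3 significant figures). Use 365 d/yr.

3.53 years

K = 0.0960 cm/s × 864 = 82.94 m/d
Specific discharge q = 82.94 × 9.7e-4 = 0.08046 m/d
Average linear velocity = 0.08046 / 0.16 = 0.5028 m/d
t = L / v = 648 / 0.5028 = 1289 d
   = 1289 / 365 = 3.53 yr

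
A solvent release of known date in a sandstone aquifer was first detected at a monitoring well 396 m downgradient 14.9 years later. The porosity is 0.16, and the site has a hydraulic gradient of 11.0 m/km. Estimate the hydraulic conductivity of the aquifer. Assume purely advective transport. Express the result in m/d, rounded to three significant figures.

1.06 m/d

t = 14.9 years = 5439 d
v = L / t = 396 / 5439 = 0.07281 m/d
K = v · n / i = 0.07281 × 0.16 / 0.011 = 1.06 m/d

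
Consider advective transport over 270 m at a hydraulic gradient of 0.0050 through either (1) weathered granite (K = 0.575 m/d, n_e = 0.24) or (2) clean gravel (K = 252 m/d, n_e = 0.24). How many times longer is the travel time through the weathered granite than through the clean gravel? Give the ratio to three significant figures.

Unit 1 (weathered granite): v = 0.575×0.0050/0.24 = 0.01198 m/d, t = 270/0.01198 = 22540 d
Unit 2 (clean gravel): v = 252×0.0050/0.24 = 5.250 m/d, t = 270/5.250 = 51.43 d
t(weathered granite) / t(clean gravel) = 22540/51.43 = 438

438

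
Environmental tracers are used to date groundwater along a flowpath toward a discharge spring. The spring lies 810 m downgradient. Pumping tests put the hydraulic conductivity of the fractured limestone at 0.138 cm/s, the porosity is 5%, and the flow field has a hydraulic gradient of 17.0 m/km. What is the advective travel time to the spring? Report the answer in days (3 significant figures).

K = 0.138 cm/s × 864 = 119.2 m/d
Specific discharge q = 119.2 × 0.017 = 2.027 m/d
Average linear velocity = 2.027 / 0.05 = 40.54 m/d
t = L / v = 810 / 40.54 = 19.98 d

20.0 days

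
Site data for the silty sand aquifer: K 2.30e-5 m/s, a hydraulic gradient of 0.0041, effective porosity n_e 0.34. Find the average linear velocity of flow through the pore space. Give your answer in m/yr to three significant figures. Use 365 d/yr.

K = 2.30e-5 m/s × 86400 s/d = 1.987 m/d
Darcy flux q = K·i = 1.987 × 0.0041 = 0.008148 m/d
Average linear velocity = 0.008148 / 0.34 = 0.02396 m/d
   = 0.02396 × 365 = 8.75 m/yr

8.75 m/yr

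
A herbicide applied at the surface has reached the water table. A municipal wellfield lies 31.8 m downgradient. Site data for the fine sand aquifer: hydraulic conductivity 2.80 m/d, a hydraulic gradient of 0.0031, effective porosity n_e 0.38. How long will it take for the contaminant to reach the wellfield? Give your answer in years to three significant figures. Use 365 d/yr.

3.81 years

q = Ki = 2.80 × 0.0031 = 0.008680 m/d
Seepage velocity v = q / n = 0.008680 / 0.38 = 0.02284 m/d
t = L / v = 31.8 / 0.02284 = 1392 d
   = 1392 / 365 = 3.81 yr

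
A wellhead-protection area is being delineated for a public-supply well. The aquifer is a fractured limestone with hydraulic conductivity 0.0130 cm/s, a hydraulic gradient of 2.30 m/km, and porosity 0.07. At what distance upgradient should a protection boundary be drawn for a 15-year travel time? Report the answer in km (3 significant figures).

K = 0.0130 cm/s × 864 = 11.23 m/d
Darcy flux q = K·i = 11.23 × 0.0023 = 0.02583 m/d
Seepage velocity v = q / n = 0.02583 / 0.07 = 0.3691 m/d
T = 15 yr × 365 = 5475 d
L = v × T = 0.3691 × 5475 = 2021 m
   = 2.02 km

2.02 km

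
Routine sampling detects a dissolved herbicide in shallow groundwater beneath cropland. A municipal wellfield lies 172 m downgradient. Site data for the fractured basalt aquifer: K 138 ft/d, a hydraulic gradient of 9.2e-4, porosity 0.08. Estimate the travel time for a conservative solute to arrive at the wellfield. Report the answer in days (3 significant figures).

356 days

K = 138 ft/d × 0.3048 = 42.06 m/d
q = Ki = 42.06 × 9.2e-4 = 0.03870 m/d
v_s = q/n_e = 0.03870/0.08 = 0.4837 m/d
t = L / v = 172 / 0.4837 = 355.6 d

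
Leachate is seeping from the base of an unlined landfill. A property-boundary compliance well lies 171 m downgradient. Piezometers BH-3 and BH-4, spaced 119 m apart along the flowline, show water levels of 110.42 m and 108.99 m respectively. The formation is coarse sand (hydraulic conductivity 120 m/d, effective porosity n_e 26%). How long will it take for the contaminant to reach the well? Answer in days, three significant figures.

Hydraulic gradient i = (110.42 − 108.99) / 119 = 1.43 / 119 = 0.01202
q = Ki = 120 × 0.01202 = 1.442 m/d
Average linear velocity = 1.442 / 0.26 = 5.546 m/d
t = L / v = 171 / 5.546 = 30.83 d

30.8 days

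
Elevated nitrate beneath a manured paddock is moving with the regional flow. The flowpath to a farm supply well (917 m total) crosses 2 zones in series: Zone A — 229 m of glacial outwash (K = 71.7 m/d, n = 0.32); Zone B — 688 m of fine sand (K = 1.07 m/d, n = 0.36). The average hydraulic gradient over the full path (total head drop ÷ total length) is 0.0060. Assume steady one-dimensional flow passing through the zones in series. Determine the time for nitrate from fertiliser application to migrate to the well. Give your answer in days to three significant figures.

37700 days

For zones in series the flux q is common to all zones; the equivalent conductivity is the harmonic (thickness-weighted) mean, K_eq = L_total / Σ(L_j/K_j).
Σ(L/K) = 229/71.7 + 688/1.07 = 3.194 + 643.0 = 646.2 d
K_eq = L_total / Σ(L/K) = 917 / 646.2 = 1.419 m/d
q = K_eq · i = 1.419 × 0.0060 = 0.008515 m/d (same in every zone)
Zone A: v = q/n = 0.008515/0.32 = 0.02661 m/d → t_A = 229/0.02661 = 8606 d
Zone B: v = q/n = 0.008515/0.36 = 0.02365 m/d → t_B = 688/0.02365 = 29090 d
Total t = 8606 + 29090 = 37700 d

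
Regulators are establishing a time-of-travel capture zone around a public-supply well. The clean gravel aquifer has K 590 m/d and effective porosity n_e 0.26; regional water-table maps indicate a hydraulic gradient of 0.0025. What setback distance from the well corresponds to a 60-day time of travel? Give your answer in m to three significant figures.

340 m

Specific discharge q = 590 × 0.0025 = 1.475 m/d
Seepage velocity v = q / n = 1.475 / 0.26 = 5.673 m/d
L = v × T = 5.673 × 60 = 340.4 m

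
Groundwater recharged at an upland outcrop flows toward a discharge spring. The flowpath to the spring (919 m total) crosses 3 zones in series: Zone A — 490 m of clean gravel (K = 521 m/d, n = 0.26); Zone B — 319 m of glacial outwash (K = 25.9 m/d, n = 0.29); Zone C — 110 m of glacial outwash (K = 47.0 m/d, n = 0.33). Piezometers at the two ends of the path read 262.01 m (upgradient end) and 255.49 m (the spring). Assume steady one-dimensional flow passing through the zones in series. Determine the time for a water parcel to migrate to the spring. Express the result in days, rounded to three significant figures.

Total head drop ΔH = 262.01 − 255.49 = 6.52 m
Continuity: the same q passes through each zone, so ΔH = q·Σ(L_j/K_j) — the zones act as resistances in series.
Σ(L/K) = 490/521 + 319/25.9 + 110/47.0 = 0.9405 + 12.32 + 2.340 = 15.60 d
q = ΔH / Σ(L/K) = 6.52 / 15.60 = 0.4180 m/d (same in every zone)
Zone A: v = q/n = 0.4180/0.26 = 1.608 m/d → t_A = 490/1.608 = 304.8 d
Zone B: v = q/n = 0.4180/0.29 = 1.441 m/d → t_B = 319/1.441 = 221.3 d
Zone C: v = q/n = 0.4180/0.33 = 1.267 m/d → t_C = 110/1.267 = 86.84 d
Total t = 304.8 + 221.3 + 86.84 = 612.9 d

613 days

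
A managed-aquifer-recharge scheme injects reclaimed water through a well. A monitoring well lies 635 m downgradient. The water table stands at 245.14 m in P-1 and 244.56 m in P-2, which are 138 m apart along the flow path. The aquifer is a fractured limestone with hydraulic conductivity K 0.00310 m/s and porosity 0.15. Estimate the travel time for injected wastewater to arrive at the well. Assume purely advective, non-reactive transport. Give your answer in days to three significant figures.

Hydraulic gradient i = (245.14 − 244.56) / 138 = 0.58 / 138 = 0.004203
K = 0.00310 m/s × 86400 s/d = 267.8 m/d
Darcy flux q = K·i = 267.8 × 0.004203 = 1.126 m/d
v_s = q/n_e = 1.126/0.15 = 7.505 m/d
t = L / v = 635 / 7.505 = 84.61 d

84.6 days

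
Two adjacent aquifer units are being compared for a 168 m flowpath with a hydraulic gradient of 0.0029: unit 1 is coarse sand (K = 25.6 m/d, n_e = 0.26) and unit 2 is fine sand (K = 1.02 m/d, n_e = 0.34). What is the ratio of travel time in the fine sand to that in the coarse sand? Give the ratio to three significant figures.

Unit 1 (coarse sand): v = 25.6×0.0029/0.26 = 0.2855 m/d, t = 168/0.2855 = 588.4 d
Unit 2 (fine sand): v = 1.02×0.0029/0.34 = 0.008700 m/d, t = 168/0.008700 = 19310 d
t(fine sand) / t(coarse sand) = 19310/588.4 = 32.8

32.8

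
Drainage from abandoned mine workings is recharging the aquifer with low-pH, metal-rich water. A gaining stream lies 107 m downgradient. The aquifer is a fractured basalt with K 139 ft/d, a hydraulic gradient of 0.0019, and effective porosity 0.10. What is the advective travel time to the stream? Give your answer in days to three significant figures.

133 days

K = 139 ft/d × 0.3048 = 42.37 m/d
q = Ki = 42.37 × 0.0019 = 0.08050 m/d
v_s = q/n_e = 0.08050/0.10 = 0.8050 m/d
t = L / v = 107 / 0.8050 = 132.9 d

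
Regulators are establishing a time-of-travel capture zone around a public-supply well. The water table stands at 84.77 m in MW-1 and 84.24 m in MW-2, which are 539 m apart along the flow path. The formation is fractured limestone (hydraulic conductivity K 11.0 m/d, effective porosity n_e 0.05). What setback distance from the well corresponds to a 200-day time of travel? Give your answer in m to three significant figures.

43.3 m

Hydraulic gradient i = (84.77 − 84.24) / 539 = 0.53 / 539 = 9.833e-4
q = Ki = 11.0 × 9.833e-4 = 0.01082 m/d
v_s = q/n_e = 0.01082/0.05 = 0.2163 m/d
L = v × T = 0.2163 × 200 = 43.27 m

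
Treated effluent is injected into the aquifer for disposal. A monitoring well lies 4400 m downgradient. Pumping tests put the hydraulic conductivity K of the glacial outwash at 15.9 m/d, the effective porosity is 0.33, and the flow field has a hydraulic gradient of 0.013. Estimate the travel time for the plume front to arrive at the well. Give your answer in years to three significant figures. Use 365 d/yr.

19.2 years

q = Ki = 15.9 × 0.013 = 0.2067 m/d
Seepage velocity v = q / n = 0.2067 / 0.33 = 0.6264 m/d
t = L / v = 4400 / 0.6264 = 7025 d
   = 7025 / 365 = 19.2 yr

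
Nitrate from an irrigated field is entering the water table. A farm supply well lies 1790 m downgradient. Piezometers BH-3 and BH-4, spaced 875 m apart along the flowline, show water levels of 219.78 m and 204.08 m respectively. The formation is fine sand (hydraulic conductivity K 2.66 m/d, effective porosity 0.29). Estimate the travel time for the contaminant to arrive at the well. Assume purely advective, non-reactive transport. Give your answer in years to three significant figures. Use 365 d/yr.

29.8 years

Hydraulic gradient i = (219.78 − 204.08) / 875 = 15.70 / 875 = 0.01794
q = Ki = 2.66 × 0.01794 = 0.04773 m/d
Seepage velocity v = q / n = 0.04773 / 0.29 = 0.1646 m/d
t = L / v = 1790 / 0.1646 = 10880 d
   = 10880 / 365 = 29.8 yr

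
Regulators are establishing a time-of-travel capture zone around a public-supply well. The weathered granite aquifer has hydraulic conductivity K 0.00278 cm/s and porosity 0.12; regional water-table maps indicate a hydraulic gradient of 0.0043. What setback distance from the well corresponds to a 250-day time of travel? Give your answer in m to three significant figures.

K = 0.00278 cm/s × 864 = 2.402 m/d
Darcy flux q = K·i = 2.402 × 0.0043 = 0.01033 m/d
Seepage velocity v = q / n = 0.01033 / 0.12 = 0.08607 m/d
L = v × T = 0.08607 × 250 = 21.52 m

21.5 m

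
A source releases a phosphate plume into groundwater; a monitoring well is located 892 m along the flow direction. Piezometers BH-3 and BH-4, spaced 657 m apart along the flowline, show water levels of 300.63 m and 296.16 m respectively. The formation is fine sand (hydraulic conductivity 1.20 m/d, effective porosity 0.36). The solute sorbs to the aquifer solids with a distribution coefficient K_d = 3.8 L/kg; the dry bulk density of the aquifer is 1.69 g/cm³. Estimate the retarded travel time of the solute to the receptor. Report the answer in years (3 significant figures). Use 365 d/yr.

2030 years

Hydraulic gradient i = (300.63 − 296.16) / 657 = 4.47 / 657 = 0.006804
Darcy flux q = K·i = 1.20 × 0.006804 = 0.008164 m/d
Seepage velocity v = q / n = 0.008164 / 0.36 = 0.02268 m/d
Retardation R = 1 + ρ_b·K_d/n = 1 + 1.69×3.8/0.36 = 18.84
Contaminant velocity v_c = v/R = 0.02268/18.84 = 0.001204 m/d
t = L/v_c = 892/0.001204 = 741000 d
   = 741000/365 = 2030 yr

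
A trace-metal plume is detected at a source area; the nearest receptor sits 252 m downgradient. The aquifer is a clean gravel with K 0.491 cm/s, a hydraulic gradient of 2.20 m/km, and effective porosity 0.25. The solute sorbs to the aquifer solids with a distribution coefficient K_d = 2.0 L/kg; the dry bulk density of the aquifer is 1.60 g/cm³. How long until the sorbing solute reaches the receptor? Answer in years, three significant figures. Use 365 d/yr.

2.55 years

K = 0.491 cm/s × 864 = 424.2 m/d
Darcy flux q = K·i = 424.2 × 0.0022 = 0.9333 m/d
Average linear velocity = 0.9333 / 0.25 = 3.733 m/d
Retardation R = 1 + ρ_b·K_d/n = 1 + 1.60×2.0/0.25 = 13.80
Contaminant velocity v_c = v/R = 3.733/13.80 = 0.2705 m/d
t = L/v_c = 252/0.2705 = 931.5 d
   = 931.5/365 = 2.55 yr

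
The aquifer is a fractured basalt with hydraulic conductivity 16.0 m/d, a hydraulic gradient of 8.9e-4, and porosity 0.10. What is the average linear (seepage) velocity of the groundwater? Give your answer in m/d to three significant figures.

0.142 m/d

Darcy flux q = K·i = 16.0 × 8.9e-4 = 0.01424 m/d
v_s = q/n_e = 0.01424/0.10 = 0.1424 m/d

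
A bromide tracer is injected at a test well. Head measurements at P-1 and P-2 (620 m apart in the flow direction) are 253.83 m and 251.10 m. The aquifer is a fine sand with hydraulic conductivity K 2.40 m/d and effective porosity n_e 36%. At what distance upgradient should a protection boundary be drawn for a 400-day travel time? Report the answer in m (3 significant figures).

Hydraulic gradient i = (253.83 − 251.10) / 620 = 2.73 / 620 = 0.004403
q = Ki = 2.40 × 0.004403 = 0.01057 m/d
v_s = q/n_e = 0.01057/0.36 = 0.02935 m/d
L = v × T = 0.02935 × 400 = 11.74 m

11.7 m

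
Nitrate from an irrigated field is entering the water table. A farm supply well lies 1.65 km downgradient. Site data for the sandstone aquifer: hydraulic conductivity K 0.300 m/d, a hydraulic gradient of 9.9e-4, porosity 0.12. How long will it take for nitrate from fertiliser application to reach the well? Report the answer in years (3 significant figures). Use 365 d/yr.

1830 years

q = Ki = 0.300 × 9.9e-4 = 2.970e-4 m/d
v = Ki/n = 0.300·9.9e-4/0.12 = 0.002475 m/d
L = 1.65 km = 1650 m
t = L / v = 1650 / 0.002475 = 666700 d
   = 666700 / 365 = 1830 yr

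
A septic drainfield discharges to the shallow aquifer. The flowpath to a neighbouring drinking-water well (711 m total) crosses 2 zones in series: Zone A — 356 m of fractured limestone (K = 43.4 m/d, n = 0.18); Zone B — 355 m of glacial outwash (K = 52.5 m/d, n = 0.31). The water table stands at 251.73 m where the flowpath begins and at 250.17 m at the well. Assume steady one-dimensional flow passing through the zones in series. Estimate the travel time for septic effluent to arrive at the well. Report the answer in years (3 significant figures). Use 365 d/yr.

Total head drop ΔH = 251.73 − 250.17 = 1.56 m
Continuity: the same q passes through each zone, so ΔH = q·Σ(L_j/K_j) — the zones act as resistances in series.
Σ(L/K) = 356/43.4 + 355/52.5 = 8.203 + 6.762 = 14.96 d
q = ΔH / Σ(L/K) = 1.56 / 14.96 = 0.1042 m/d (same in every zone)
Zone A: v = q/n = 0.1042/0.18 = 0.5791 m/d → t_A = 356/0.5791 = 614.7 d
Zone B: v = q/n = 0.1042/0.31 = 0.3363 m/d → t_B = 355/0.3363 = 1056 d
Total t = 614.7 + 1056 = 1670 d
   = 1670 / 365 = 4.58 yr

4.58 years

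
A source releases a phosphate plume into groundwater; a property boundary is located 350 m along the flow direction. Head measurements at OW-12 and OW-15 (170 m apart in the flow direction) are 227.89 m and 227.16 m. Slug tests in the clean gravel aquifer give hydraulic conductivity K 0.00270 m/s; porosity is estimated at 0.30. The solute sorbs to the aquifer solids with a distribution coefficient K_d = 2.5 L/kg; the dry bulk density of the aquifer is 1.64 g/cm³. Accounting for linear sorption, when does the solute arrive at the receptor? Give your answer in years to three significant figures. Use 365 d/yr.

Hydraulic gradient i = (227.89 − 227.16) / 170 = 0.73 / 170 = 0.004294
K = 0.00270 m/s × 86400 s/d = 233.3 m/d
q = Ki = 233.3 × 0.004294 = 1.002 m/d
Average linear velocity = 1.002 / 0.30 = 3.339 m/d
Retardation R = 1 + ρ_b·K_d/n = 1 + 1.64×2.5/0.30 = 14.67
Contaminant velocity v_c = v/R = 3.339/14.67 = 0.2277 m/d
t = L/v_c = 350/0.2277 = 1537 d
   = 1537/365 = 4.21 yr

4.21 years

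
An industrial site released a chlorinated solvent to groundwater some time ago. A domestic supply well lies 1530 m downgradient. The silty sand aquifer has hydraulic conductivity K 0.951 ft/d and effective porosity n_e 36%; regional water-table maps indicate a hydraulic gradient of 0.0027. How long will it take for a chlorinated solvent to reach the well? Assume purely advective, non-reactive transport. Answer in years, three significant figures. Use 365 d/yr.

K = 0.951 ft/d × 0.3048 = 0.2899 m/d
Darcy flux q = K·i = 0.2899 × 0.0027 = 7.826e-4 m/d
v = Ki/n = 0.2899·0.0027/0.36 = 0.002174 m/d
t = L / v = 1530 / 0.002174 = 703800 d
   = 703800 / 365 = 1930 yr

1930 years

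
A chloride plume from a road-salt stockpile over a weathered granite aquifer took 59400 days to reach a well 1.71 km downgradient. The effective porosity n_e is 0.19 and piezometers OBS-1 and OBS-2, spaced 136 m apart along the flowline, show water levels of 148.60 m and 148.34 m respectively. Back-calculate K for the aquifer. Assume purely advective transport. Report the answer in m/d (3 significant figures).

2.86 m/d

Hydraulic gradient i = (148.60 − 148.34) / 136 = 0.26 / 136 = 0.001912
L = 1.71 km = 1710 m
v = L / t = 1710 / 59400 = 0.02879 m/d
K = v · n / i = 0.02879 × 0.19 / 0.001912 = 2.86 m/d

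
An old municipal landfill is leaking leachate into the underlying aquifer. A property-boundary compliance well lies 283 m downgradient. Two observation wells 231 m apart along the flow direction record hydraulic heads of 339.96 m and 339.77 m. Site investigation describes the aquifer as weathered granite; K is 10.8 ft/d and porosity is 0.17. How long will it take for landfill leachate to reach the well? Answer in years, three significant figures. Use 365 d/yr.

Hydraulic gradient i = (339.96 − 339.77) / 231 = 0.19 / 231 = 8.225e-4
K = 10.8 ft/d × 0.3048 = 3.292 m/d
Darcy flux q = K·i = 3.292 × 8.225e-4 = 0.002708 m/d
v = Ki/n = 3.292·8.225e-4/0.17 = 0.01593 m/d
t = L / v = 283 / 0.01593 = 17770 d
   = 17770 / 365 = 48.7 yr

48.7 years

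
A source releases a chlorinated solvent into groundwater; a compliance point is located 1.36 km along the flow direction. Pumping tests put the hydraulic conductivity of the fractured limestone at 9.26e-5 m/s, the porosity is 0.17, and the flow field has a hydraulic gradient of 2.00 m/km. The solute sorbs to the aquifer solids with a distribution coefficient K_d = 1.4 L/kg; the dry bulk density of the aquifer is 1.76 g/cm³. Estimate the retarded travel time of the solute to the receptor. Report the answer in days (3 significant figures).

K = 9.26e-5 m/s × 86400 s/d = 8.001 m/d
Darcy flux q = K·i = 8.001 × 0.0020 = 0.01600 m/d
Average linear velocity = 0.01600 / 0.17 = 0.09413 m/d
Retardation R = 1 + ρ_b·K_d/n = 1 + 1.76×1.4/0.17 = 15.49
Contaminant velocity v_c = v/R = 0.09413/15.49 = 0.006075 m/d
L = 1.36 km = 1360 m
t = L/v_c = 1360/0.006075 = 223900 d

224000 days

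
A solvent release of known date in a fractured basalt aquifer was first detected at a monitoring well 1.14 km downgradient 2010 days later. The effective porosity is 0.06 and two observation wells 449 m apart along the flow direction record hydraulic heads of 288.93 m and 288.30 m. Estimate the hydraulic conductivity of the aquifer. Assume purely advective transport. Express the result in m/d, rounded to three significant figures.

Hydraulic gradient i = (288.93 − 288.30) / 449 = 0.63 / 449 = 0.001403
L = 1.14 km = 1140 m
v = L / t = 1140 / 2010 = 0.5672 m/d
K = v · n / i = 0.5672 × 0.06 / 0.001403 = 24.3 m/d

24.3 m/d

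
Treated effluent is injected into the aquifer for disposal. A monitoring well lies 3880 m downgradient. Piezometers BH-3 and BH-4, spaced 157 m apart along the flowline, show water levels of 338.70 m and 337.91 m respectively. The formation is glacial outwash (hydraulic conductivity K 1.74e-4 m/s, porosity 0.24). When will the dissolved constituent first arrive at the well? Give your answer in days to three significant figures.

12300 days

Hydraulic gradient i = (338.70 − 337.91) / 157 = 0.79 / 157 = 0.005032
K = 1.74e-4 m/s × 86400 s/d = 15.03 m/d
q = Ki = 15.03 × 0.005032 = 0.07565 m/d
Average linear velocity = 0.07565 / 0.24 = 0.3152 m/d
t = L / v = 3880 / 0.3152 = 12310 d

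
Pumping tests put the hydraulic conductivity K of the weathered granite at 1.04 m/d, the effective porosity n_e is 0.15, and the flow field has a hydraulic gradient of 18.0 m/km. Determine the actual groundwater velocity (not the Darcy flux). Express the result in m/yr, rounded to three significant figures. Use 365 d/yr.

Specific discharge q = 1.04 × 0.018 = 0.01872 m/d
v_s = q/n_e = 0.01872/0.15 = 0.1248 m/d
   = 0.1248 × 365 = 45.6 m/yr

45.6 m/yr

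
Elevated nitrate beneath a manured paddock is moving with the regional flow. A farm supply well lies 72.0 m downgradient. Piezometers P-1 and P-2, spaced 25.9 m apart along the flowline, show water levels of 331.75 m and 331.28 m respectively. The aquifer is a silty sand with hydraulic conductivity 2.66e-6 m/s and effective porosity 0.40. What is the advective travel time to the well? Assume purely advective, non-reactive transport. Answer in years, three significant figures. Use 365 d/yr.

18.9 years

Hydraulic gradient i = (331.75 − 331.28) / 25.9 = 0.47 / 25.9 = 0.01815
K = 2.66e-6 m/s × 86400 s/d = 0.2298 m/d
q = Ki = 0.2298 × 0.01815 = 0.004171 m/d
Seepage velocity v = q / n = 0.004171 / 0.40 = 0.01043 m/d
t = L / v = 72.0 / 0.01043 = 6906 d
   = 6906 / 365 = 18.9 yr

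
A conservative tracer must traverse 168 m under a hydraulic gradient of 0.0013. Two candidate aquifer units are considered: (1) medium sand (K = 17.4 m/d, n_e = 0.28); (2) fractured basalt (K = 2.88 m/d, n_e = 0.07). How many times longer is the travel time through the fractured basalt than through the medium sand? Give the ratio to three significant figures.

Unit 1 (medium sand): v = 17.4×0.0013/0.28 = 0.08079 m/d, t = 168/0.08079 = 2080 d
Unit 2 (fractured basalt): v = 2.88×0.0013/0.07 = 0.05349 m/d, t = 168/0.05349 = 3141 d
t(fractured basalt) / t(medium sand) = 3141/2080 = 1.51

1.51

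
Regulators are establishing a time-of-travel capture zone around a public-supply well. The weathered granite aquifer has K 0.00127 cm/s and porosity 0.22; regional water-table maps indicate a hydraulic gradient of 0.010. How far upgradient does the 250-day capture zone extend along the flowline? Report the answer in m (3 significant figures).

12.5 m

K = 0.00127 cm/s × 864 = 1.097 m/d
Darcy flux q = K·i = 1.097 × 0.010 = 0.01097 m/d
v_s = q/n_e = 0.01097/0.22 = 0.04988 m/d
L = v × T = 0.04988 × 250 = 12.47 m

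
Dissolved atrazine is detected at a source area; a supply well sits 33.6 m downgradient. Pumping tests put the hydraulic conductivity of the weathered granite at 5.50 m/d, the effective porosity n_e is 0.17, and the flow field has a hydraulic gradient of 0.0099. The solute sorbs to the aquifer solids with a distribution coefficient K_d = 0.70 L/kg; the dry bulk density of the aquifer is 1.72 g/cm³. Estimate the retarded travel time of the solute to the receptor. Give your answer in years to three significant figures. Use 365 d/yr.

q = Ki = 5.50 × 0.0099 = 0.05445 m/d
v = Ki/n = 5.50·0.0099/0.17 = 0.3203 m/d
Retardation R = 1 + ρ_b·K_d/n = 1 + 1.72×0.70/0.17 = 8.082
Contaminant velocity v_c = v/R = 0.3203/8.082 = 0.03963 m/d
t = L/v_c = 33.6/0.03963 = 847.9 d
   = 847.9/365 = 2.32 yr

2.32 years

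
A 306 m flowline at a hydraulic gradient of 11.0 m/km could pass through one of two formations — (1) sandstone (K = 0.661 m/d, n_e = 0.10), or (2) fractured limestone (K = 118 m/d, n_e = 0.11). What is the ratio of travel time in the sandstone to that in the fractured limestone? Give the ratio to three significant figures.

162

Unit 1 (sandstone): v = 0.661×0.011/0.10 = 0.07271 m/d, t = 306/0.07271 = 4208 d
Unit 2 (fractured limestone): v = 118×0.011/0.11 = 11.80 m/d, t = 306/11.80 = 25.93 d
t(sandstone) / t(fractured limestone) = 4208/25.93 = 162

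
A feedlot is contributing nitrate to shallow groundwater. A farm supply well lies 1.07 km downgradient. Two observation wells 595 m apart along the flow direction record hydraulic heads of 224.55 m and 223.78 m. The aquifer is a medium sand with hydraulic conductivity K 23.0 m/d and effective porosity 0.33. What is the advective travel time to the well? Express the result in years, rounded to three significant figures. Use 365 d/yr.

Hydraulic gradient i = (224.55 − 223.78) / 595 = 0.77 / 595 = 0.001294
Specific discharge q = 23.0 × 0.001294 = 0.02976 m/d
Average linear velocity = 0.02976 / 0.33 = 0.09020 m/d
L = 1.07 km = 1070 m
t = L / v = 1070 / 0.09020 = 11860 d
   = 11860 / 365 = 32.5 yr

32.5 years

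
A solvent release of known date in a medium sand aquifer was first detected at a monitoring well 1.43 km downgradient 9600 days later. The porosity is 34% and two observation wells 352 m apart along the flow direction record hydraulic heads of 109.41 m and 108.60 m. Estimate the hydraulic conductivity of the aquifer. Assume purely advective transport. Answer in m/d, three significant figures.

Hydraulic gradient i = (109.41 − 108.60) / 352 = 0.81 / 352 = 0.002301
L = 1.43 km = 1430 m
v = L / t = 1430 / 9600 = 0.1490 m/d
K = v · n / i = 0.1490 × 0.34 / 0.002301 = 22.0 m/d

22.0 m/d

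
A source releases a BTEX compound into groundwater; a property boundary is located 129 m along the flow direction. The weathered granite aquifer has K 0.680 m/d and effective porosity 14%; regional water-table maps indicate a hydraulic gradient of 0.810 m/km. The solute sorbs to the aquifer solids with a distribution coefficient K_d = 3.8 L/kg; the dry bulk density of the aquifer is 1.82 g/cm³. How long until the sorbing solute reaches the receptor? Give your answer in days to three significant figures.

1.65e6 days

Darcy flux q = K·i = 0.680 × 8.1e-4 = 5.508e-4 m/d
Average linear velocity = 5.508e-4 / 0.14 = 0.003934 m/d
Retardation R = 1 + ρ_b·K_d/n = 1 + 1.82×3.8/0.14 = 50.40
Contaminant velocity v_c = v/R = 0.003934/50.40 = 7.806e-5 m/d
t = L/v_c = 129/7.806e-5 = 1.653e6 d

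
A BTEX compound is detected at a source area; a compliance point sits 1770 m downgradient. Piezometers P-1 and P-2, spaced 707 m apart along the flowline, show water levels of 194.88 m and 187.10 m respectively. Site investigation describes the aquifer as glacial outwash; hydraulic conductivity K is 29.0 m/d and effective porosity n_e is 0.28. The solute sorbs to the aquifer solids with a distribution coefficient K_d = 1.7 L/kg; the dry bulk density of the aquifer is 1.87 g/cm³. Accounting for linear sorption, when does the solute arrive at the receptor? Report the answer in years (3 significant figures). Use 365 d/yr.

52.6 years

Hydraulic gradient i = (194.88 − 187.10) / 707 = 7.78 / 707 = 0.01100
q = Ki = 29.0 × 0.01100 = 0.3191 m/d
Seepage velocity v = q / n = 0.3191 / 0.28 = 1.140 m/d
Retardation R = 1 + ρ_b·K_d/n = 1 + 1.87×1.7/0.28 = 12.35
Contaminant velocity v_c = v/R = 1.140/12.35 = 0.09226 m/d
t = L/v_c = 1770/0.09226 = 19190 d
   = 19190/365 = 52.6 yr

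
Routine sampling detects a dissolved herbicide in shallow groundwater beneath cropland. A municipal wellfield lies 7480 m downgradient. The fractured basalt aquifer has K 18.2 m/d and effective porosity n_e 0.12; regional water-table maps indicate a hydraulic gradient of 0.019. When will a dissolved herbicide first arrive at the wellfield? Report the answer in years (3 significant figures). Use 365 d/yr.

7.11 years

Specific discharge q = 18.2 × 0.019 = 0.3458 m/d
v = Ki/n = 18.2·0.019/0.12 = 2.882 m/d
t = L / v = 7480 / 2.882 = 2596 d
   = 2596 / 365 = 7.11 yr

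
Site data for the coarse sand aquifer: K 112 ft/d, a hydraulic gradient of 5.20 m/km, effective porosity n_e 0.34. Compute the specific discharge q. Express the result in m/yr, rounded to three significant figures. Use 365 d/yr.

K = 112 ft/d × 0.3048 = 34.14 m/d
q = Ki = 34.14 × 0.0052 = 0.1775 m/d
   = 0.1775 × 365 = 64.8 m/yr

64.8 m/yr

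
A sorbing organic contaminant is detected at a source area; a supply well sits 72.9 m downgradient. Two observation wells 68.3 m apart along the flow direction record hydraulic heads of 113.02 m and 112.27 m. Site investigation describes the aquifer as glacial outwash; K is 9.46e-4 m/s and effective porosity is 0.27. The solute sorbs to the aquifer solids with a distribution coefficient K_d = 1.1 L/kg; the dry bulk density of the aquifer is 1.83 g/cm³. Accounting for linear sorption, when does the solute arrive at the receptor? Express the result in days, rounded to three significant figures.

185 days

Hydraulic gradient i = (113.02 − 112.27) / 68.3 = 0.75 / 68.3 = 0.01098
K = 9.46e-4 m/s × 86400 s/d = 81.73 m/d
q = Ki = 81.73 × 0.01098 = 0.8975 m/d
v_s = q/n_e = 0.8975/0.27 = 3.324 m/d
Retardation R = 1 + ρ_b·K_d/n = 1 + 1.83×1.1/0.27 = 8.456
Contaminant velocity v_c = v/R = 3.324/8.456 = 0.3931 m/d
t = L/v_c = 72.9/0.3931 = 185.4 d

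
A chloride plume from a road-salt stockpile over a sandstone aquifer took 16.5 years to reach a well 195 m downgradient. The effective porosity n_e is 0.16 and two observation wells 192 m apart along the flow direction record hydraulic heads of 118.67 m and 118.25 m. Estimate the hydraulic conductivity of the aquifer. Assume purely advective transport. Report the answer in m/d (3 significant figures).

2.37 m/d

Hydraulic gradient i = (118.67 − 118.25) / 192 = 0.42 / 192 = 0.002187
t = 16.5 years = 6023 d
v = L / t = 195 / 6023 = 0.03238 m/d
K = v · n / i = 0.03238 × 0.16 / 0.002187 = 2.37 m/d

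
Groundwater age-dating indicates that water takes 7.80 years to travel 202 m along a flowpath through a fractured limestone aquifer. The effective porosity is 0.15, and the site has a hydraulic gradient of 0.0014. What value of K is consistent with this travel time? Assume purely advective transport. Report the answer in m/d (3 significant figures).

t = 7.80 years = 2847 d
v = L / t = 202 / 2847 = 0.07095 m/d
K = v · n / i = 0.07095 × 0.15 / 0.0014 = 7.60 m/d

7.60 m/d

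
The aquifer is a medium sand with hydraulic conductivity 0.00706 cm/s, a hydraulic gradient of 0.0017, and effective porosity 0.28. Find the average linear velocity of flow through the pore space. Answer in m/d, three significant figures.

0.0370 m/d

K = 0.00706 cm/s × 864 = 6.100 m/d
Specific discharge q = 6.100 × 0.0017 = 0.01037 m/d
v_s = q/n_e = 0.01037/0.28 = 0.03703 m/d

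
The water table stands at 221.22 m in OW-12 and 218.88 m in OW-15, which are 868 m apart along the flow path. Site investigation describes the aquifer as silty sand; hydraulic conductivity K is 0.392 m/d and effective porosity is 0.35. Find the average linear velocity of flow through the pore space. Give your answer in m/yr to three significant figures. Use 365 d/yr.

1.10 m/yr

Hydraulic gradient i = (221.22 − 218.88) / 868 = 2.34 / 868 = 0.002696
q = Ki = 0.392 × 0.002696 = 0.001057 m/d
Average linear velocity = 0.001057 / 0.35 = 0.003019 m/d
   = 0.003019 × 365 = 1.10 m/yr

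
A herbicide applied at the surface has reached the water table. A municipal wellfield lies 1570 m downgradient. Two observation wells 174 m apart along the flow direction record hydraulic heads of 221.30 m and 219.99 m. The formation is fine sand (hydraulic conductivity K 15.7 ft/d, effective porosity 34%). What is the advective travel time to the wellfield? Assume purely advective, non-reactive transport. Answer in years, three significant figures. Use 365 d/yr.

Hydraulic gradient i = (221.30 − 219.99) / 174 = 1.31 / 174 = 0.007529
K = 15.7 ft/d × 0.3048 = 4.785 m/d
Darcy flux q = K·i = 4.785 × 0.007529 = 0.03603 m/d
v_s = q/n_e = 0.03603/0.34 = 0.1060 m/d
t = L / v = 1570 / 0.1060 = 14820 d
   = 14820 / 365 = 40.6 yr

40.6 years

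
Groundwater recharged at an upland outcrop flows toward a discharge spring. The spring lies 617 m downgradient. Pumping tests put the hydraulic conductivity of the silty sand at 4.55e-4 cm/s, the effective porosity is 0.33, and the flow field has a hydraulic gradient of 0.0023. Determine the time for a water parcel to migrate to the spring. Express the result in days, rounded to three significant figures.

K = 4.55e-4 cm/s × 864 = 0.3931 m/d
q = Ki = 0.3931 × 0.0023 = 9.042e-4 m/d
Average linear velocity = 9.042e-4 / 0.33 = 0.002740 m/d
t = L / v = 617 / 0.002740 = 225200 d

225000 days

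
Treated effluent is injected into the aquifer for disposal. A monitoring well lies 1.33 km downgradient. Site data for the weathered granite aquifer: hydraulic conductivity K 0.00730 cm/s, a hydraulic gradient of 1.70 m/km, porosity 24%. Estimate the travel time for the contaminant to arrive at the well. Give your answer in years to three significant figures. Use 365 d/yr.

81.6 years

K = 0.00730 cm/s × 864 = 6.307 m/d
q = Ki = 6.307 × 0.0017 = 0.01072 m/d
Seepage velocity v = q / n = 0.01072 / 0.24 = 0.04468 m/d
L = 1.33 km = 1330 m
t = L / v = 1330 / 0.04468 = 29770 d
   = 29770 / 365 = 81.6 yr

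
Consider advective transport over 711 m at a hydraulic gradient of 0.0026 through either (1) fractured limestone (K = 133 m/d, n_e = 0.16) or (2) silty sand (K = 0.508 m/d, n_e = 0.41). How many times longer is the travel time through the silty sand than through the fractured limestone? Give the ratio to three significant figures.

671

Unit 1 (fractured limestone): v = 133×0.0026/0.16 = 2.161 m/d, t = 711/2.161 = 329.0 d
Unit 2 (silty sand): v = 0.508×0.0026/0.41 = 0.003221 m/d, t = 711/0.003221 = 220700 d
t(silty sand) / t(fractured limestone) = 220700/329.0 = 671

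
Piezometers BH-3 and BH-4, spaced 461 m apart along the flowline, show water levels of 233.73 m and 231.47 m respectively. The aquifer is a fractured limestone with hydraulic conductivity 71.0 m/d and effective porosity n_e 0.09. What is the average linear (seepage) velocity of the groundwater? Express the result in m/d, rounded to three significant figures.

Hydraulic gradient i = (233.73 − 231.47) / 461 = 2.26 / 461 = 0.004902
q = Ki = 71.0 × 0.004902 = 0.3481 m/d
Average linear velocity = 0.3481 / 0.09 = 3.867 m/d

3.87 m/d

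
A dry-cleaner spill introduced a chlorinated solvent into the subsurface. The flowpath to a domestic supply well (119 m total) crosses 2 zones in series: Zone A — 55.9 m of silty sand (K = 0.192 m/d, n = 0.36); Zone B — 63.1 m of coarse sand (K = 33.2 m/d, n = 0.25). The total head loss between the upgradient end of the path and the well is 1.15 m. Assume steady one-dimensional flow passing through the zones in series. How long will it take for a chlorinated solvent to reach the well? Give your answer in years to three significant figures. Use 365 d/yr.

25.1 years

Continuity: the same q passes through each zone, so ΔH = q·Σ(L_j/K_j) — the zones act as resistances in series.
Σ(L/K) = 55.9/0.192 + 63.1/33.2 = 291.1 + 1.901 = 293.0 d
q = ΔH / Σ(L/K) = 1.15 / 293.0 = 0.003924 m/d (same in every zone)
Zone A: v = q/n = 0.003924/0.36 = 0.01090 m/d → t_A = 55.9/0.01090 = 5128 d
Zone B: v = q/n = 0.003924/0.25 = 0.01570 m/d → t_B = 63.1/0.01570 = 4020 d
Total t = 5128 + 4020 = 9148 d
   = 9148 / 365 = 25.1 yr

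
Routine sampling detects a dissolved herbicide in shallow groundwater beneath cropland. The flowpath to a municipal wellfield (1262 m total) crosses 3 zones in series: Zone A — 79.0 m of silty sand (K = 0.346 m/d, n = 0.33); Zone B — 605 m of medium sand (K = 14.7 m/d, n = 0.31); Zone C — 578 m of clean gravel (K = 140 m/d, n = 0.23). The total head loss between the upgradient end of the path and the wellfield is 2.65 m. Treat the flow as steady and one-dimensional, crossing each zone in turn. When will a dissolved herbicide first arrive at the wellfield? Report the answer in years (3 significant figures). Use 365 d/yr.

Steady 1-D flow in series ⇒ the Darcy flux q is identical in every zone and the zone head losses add (resistances L/K in series).
Σ(L/K) = 79.0/0.346 + 605/14.7 + 578/140 = 228.3 + 41.16 + 4.129 = 273.6 d
q = ΔH / Σ(L/K) = 2.65 / 273.6 = 0.009685 m/d (same in every zone)
Zone A: v = q/n = 0.009685/0.33 = 0.02935 m/d → t_A = 79.0/0.02935 = 2692 d
Zone B: v = q/n = 0.009685/0.31 = 0.03124 m/d → t_B = 605/0.03124 = 19360 d
Zone C: v = q/n = 0.009685/0.23 = 0.04211 m/d → t_C = 578/0.04211 = 13730 d
Total t = 2692 + 19360 + 13730 = 35780 d
   = 35780 / 365 = 98.0 yr

98.0 years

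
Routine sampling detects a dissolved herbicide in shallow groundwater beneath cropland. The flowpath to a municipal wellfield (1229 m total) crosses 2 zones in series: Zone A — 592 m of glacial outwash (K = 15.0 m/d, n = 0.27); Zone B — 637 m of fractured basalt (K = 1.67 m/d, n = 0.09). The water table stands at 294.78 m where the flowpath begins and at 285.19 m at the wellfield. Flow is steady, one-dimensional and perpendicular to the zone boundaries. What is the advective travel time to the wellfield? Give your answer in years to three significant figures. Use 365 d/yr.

Total head drop ΔH = 294.78 − 285.19 = 9.59 m
Continuity: the same q passes through each zone, so ΔH = q·Σ(L_j/K_j) — the zones act as resistances in series.
Σ(L/K) = 592/15.0 + 637/1.67 = 39.47 + 381.4 = 420.9 d
q = ΔH / Σ(L/K) = 9.59 / 420.9 = 0.02278 m/d (same in every zone)
Zone A: v = q/n = 0.02278/0.27 = 0.08439 m/d → t_A = 592/0.08439 = 7015 d
Zone B: v = q/n = 0.02278/0.09 = 0.2532 m/d → t_B = 637/0.2532 = 2516 d
Total t = 7015 + 2516 = 9532 d
   = 9532 / 365 = 26.1 yr

26.1 years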